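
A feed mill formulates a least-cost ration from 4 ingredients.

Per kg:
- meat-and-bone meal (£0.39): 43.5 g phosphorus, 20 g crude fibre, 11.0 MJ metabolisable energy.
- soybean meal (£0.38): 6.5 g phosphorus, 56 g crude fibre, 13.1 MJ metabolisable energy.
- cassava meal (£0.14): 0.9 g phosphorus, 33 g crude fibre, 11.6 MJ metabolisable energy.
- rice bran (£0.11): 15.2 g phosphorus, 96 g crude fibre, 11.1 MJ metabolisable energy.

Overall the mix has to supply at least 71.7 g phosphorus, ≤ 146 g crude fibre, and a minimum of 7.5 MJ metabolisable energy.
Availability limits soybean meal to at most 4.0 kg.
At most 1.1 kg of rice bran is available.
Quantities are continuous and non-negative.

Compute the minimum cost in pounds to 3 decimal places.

£0.614

Set it up as a linear program. Let x1 = kg of meat-and-bone meal, x2 = kg of soybean meal, x3 = kg of cassava meal, x4 = kg of rice bran.
Minimize 0.39x1 + 0.38x2 + 0.14x3 + 0.11x4 s.t.:
  43.5x1 + 6.5x2 + 0.9x3 + 15.2x4 ≥ 71.7   (phosphorus)
  20x1 + 56x2 + 33x3 + 96x4 ≤ 146   (crude fibre)
  11x1 + 13.1x2 + 11.6x3 + 11.1x4 ≥ 7.5   (metabolisable energy)
  x2 ≤ 4
  x4 ≤ 1.1
  x1, x2, x3, x4 ≥ 0.
At the optimum only meat-and-bone meal, rice bran are positive (soybean meal, cassava meal = 0). Binding constraints: phosphorus and the rice bran cap.
Solving gives x1 = 1.264, x4 = 1.1.
Objective = 0.39·1.264 + 0.11·1.1 = 0.61396.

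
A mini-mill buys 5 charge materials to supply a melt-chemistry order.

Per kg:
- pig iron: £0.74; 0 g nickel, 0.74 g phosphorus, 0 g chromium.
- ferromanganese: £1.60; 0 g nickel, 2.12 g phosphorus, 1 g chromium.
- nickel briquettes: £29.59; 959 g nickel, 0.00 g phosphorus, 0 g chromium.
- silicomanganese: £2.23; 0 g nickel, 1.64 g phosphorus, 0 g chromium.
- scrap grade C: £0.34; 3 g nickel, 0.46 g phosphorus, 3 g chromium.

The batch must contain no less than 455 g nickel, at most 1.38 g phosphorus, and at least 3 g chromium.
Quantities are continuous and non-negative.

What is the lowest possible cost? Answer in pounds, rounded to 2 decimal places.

Let x1 = kg of pig iron, x2 = kg of ferromanganese, x3 = kg of nickel briquettes, x4 = kg of silicomanganese, x5 = kg of scrap grade C.
Minimise 0.74x1 + 1.6x2 + 29.59x3 + 2.23x4 + 0.34x5 with:
  959x3 + 3x5 ≥ 455   (nickel)
  0.74x1 + 2.12x2 + 1.64x4 + 0.46x5 ≤ 1.38   (phosphorus)
  1x2 + 3x5 ≥ 3   (chromium)
  x1, x2, x3, x4, x5 ≥ 0.
At the optimum only nickel briquettes, scrap grade C are positive (pig iron, ferromanganese, silicomanganese = 0). Binding constraints: nickel and chromium.
Solving gives x3 = 0.4713, x5 = 1.
Hence cost = 29.59·0.4713 + 0.34·1 = £14.2858.

£14.29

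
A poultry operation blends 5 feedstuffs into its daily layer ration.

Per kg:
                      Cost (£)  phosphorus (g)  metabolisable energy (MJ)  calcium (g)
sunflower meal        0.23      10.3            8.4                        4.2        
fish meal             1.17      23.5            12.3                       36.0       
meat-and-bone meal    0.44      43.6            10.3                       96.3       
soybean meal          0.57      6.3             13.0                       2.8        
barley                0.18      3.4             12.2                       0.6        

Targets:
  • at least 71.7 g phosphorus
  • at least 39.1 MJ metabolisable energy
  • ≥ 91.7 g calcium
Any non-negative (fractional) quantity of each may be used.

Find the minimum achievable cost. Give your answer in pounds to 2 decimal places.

Let x1 = kg of sunflower meal, x2 = kg of fish meal, x3 = kg of meat-and-bone meal, x4 = kg of soybean meal, x5 = kg of barley.
Minimise 0.23x1 + 1.17x2 + 0.44x3 + 0.57x4 + 0.18x5 s.t.:
  10.3x1 + 23.5x2 + 43.6x3 + 6.3x4 + 3.4x5 ≥ 71.7   (phosphorus)
  8.4x1 + 12.3x2 + 10.3x3 + 13x4 + 12.2x5 ≥ 39.1   (metabolisable energy)
  4.2x1 + 36x2 + 96.3x3 + 2.8x4 + 0.6x5 ≥ 91.7   (calcium)
  x1, x2, x3, x4, x5 ≥ 0.
The optimal basis is {meat-and-bone meal, barley}; sunflower meal, fish meal, soybean meal drop out. Binding constraints: phosphorus and metabolisable energy.
So meat-and-bone meal = 1.493 kg, barley = 1.945 kg.
Objective = 0.44·1.493 + 0.18·1.945 = 1.0070.

£1.01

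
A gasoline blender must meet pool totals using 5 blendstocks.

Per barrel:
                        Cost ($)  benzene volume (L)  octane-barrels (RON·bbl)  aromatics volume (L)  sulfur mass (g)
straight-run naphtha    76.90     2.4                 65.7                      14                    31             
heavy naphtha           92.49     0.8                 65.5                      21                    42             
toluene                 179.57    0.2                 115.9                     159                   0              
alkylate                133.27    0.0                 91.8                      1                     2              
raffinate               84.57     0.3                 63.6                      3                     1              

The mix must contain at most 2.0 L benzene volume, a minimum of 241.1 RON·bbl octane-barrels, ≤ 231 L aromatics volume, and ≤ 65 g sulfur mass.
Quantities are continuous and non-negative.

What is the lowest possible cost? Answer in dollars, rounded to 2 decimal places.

$316.28

This is a linear program. Let x1 = barrels of straight-run naphtha, x2 = barrels of heavy naphtha, x3 = barrels of toluene, x4 = barrels of alkylate, x5 = barrels of raffinate.
Minimize 76.9x1 + 92.49x2 + 179.57x3 + 133.27x4 + 84.57x5 with:
  2.4x1 + 0.8x2 + 0.2x3 + 0.3x5 ≤ 2   (benzene volume)
  65.7x1 + 65.5x2 + 115.9x3 + 91.8x4 + 63.6x5 ≥ 241.1   (octane-barrels)
  14x1 + 21x2 + 159x3 + 1x4 + 3x5 ≤ 231   (aromatics volume)
  31x1 + 42x2 + 2x4 + 1x5 ≤ 65   (sulfur mass)
  x1, x2, x3, x4, x5 ≥ 0.
At the optimum only straight-run naphtha, raffinate are positive (heavy naphtha, toluene, alkylate = 0). Binding constraints: benzene volume and octane-barrels.
That vertex is x1 = 0.41277, x5 = 3.3645.
Objective = 76.9·0.41277 + 84.57·3.3645 = 316.2778.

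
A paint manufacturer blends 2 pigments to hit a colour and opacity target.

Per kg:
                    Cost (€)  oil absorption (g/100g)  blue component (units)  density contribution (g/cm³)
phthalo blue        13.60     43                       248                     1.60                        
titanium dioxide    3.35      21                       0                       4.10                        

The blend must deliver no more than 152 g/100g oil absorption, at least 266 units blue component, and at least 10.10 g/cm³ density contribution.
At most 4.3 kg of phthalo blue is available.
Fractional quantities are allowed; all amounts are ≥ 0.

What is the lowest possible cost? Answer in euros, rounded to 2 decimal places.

€21.44

Set it up as a linear program. Let x1 = kg of phthalo blue, x2 = kg of titanium dioxide.
Minimize 13.6x1 + 3.35x2 with:
  43x1 + 21x2 ≤ 152   (oil absorption)
  248x1 ≥ 266   (blue component)
  1.6x1 + 4.1x2 ≥ 10.1   (density contribution)
  x1 ≤ 4.3
  x1, x2 ≥ 0.
Both inputs are positive at the optimum. The blue component and density contribution requirements are met with equality.
Solving gives x1 = 1.073, x2 = 2.045.
Cost = 13.6·1.073 + 3.35·2.045 = 21.4436.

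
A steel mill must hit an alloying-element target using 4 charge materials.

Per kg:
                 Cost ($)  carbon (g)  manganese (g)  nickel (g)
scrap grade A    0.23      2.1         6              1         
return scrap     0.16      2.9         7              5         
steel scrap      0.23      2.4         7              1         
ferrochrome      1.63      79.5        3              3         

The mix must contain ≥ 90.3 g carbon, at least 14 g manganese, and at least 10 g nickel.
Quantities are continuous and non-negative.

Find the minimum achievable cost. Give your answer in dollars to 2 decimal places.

Let x1 = kg of scrap grade A, x2 = kg of return scrap, x3 = kg of steel scrap, x4 = kg of ferrochrome.
Minimise 0.23x1 + 0.16x2 + 0.23x3 + 1.63x4 s.t.:
  2.1x1 + 2.9x2 + 2.4x3 + 79.5x4 ≥ 90.3   (carbon)
  6x1 + 7x2 + 7x3 + 3x4 ≥ 14   (manganese)
  1x1 + 5x2 + 1x3 + 3x4 ≥ 10   (nickel)
  x1, x2, x3, x4 ≥ 0.
The cheapest feasible vertex uses only return scrap, ferrochrome; scrap grade A, steel scrap are not used. Binding constraints: carbon and manganese.
So return scrap = 1.537 kg, ferrochrome = 1.08 kg.
Total cost: 0.16·1.537 + 1.63·1.08 = 2.0063.

$2.01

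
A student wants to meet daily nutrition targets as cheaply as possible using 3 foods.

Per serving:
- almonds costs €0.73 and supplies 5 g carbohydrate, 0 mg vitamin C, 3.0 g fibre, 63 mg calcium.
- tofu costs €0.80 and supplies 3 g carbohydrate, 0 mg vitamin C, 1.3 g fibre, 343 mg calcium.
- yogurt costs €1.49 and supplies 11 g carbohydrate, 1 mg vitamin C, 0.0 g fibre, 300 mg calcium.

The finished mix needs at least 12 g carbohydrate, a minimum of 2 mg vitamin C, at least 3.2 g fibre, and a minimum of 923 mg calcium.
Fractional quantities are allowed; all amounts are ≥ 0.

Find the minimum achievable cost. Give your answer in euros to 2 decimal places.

Let x1 = servings of almonds, x2 = servings of tofu, x3 = servings of yogurt.
Minimise 0.73x1 + 0.8x2 + 1.49x3 with:
  5x1 + 3x2 + 11x3 ≥ 12   (carbohydrate)
  1x3 ≥ 2   (vitamin C)
  3x1 + 1.3x2 ≥ 3.2   (fibre)
  63x1 + 343x2 + 300x3 ≥ 923   (calcium)
  x1, x2, x3 ≥ 0.
The optimal mix uses every input. There the vitamin C, fibre, calcium constraints are tight.
So almonds = 0.7156 servings, tofu = 0.8103 servings, yogurt = 2 servings.
Cost = 0.73·0.7156 + 0.8·0.8103 + 1.49·2 = 4.1506.

€4.15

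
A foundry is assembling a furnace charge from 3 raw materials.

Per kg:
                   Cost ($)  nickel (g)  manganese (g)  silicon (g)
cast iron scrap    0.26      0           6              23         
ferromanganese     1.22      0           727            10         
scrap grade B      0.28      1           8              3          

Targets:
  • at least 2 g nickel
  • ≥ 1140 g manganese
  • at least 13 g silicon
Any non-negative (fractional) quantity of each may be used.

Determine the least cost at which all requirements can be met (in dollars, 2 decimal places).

Treat it as an LP. Let x1 = kg of cast iron scrap, x2 = kg of ferromanganese, x3 = kg of scrap grade B.
Minimise 0.26x1 + 1.22x2 + 0.28x3 s.t.:
  1x3 ≥ 2   (nickel)
  6x1 + 727x2 + 8x3 ≥ 1140   (manganese)
  23x1 + 10x2 + 3x3 ≥ 13   (silicon)
  x1, x2, x3 ≥ 0.
The optimal basis is {ferromanganese, scrap grade B}; cast iron scrap drops out. There the nickel and manganese constraints are tight.
Optimal quantities: ferromanganese = 1.546 kg, scrap grade B = 2 kg.
Total cost: 1.22·1.546 + 0.28·2 = 2.4461.

$2.45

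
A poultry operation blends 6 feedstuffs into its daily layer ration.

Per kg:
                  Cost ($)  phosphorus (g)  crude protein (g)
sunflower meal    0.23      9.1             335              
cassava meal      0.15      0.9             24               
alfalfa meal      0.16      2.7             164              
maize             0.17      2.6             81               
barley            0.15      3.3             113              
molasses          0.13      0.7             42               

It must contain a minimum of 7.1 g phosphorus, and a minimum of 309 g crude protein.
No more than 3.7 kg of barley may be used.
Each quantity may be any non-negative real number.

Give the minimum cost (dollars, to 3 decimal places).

Set it up as a linear program. Let x1 = kg of sunflower meal, x2 = kg of cassava meal, x3 = kg of alfalfa meal, x4 = kg of maize, x5 = kg of barley, x6 = kg of molasses.
Minimise 0.23x1 + 0.15x2 + 0.16x3 + 0.17x4 + 0.15x5 + 0.13x6 subject to:
  9.1x1 + 0.9x2 + 2.7x3 + 2.6x4 + 3.3x5 + 0.7x6 ≥ 7.1   (phosphorus)
  335x1 + 24x2 + 164x3 + 81x4 + 113x5 + 42x6 ≥ 309   (crude protein)
  x5 ≤ 3.7
  x1, x2, x3, x4, x5, x6 ≥ 0.
The optimal basis is {sunflower meal}; cassava meal, alfalfa meal, maize, barley, molasses drop out. There the crude protein constraint is tight.
Solving gives x1 = 0.9224.
Hence cost = 0.23·0.9224 = $0.21215.

$0.212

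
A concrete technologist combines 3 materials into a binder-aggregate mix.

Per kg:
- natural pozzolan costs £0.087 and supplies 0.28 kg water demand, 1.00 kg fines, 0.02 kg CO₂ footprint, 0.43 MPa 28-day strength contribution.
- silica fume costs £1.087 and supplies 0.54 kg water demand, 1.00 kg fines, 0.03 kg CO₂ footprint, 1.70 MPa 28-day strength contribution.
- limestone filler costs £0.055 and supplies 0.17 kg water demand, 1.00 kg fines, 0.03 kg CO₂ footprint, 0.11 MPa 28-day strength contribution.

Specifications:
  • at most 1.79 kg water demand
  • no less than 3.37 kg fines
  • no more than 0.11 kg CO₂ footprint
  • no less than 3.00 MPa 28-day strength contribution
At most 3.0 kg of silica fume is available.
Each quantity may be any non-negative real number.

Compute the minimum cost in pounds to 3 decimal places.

£1.054

This is a linear program. Let x1 = kg of natural pozzolan, x2 = kg of silica fume, x3 = kg of limestone filler.
Minimise 0.087x1 + 1.087x2 + 0.055x3 subject to:
  0.28x1 + 0.54x2 + 0.17x3 ≤ 1.79   (water demand)
  1x1 + 1x2 + 1x3 ≥ 3.37   (fines)
  0.02x1 + 0.03x2 + 0.03x3 ≤ 0.11   (CO₂ footprint)
  0.43x1 + 1.7x2 + 0.11x3 ≥ 3   (28-day strength contribution)
  x2 ≤ 3
  x1, x2, x3 ≥ 0.
At the optimum only natural pozzolan, silica fume are positive (limestone filler = 0). There the CO₂ footprint and 28-day strength contribution constraints are tight.
Solving gives x1 = 4.597, x2 = 0.6019.
Hence cost = 0.087·4.597 + 1.087·0.6019 = £1.05420.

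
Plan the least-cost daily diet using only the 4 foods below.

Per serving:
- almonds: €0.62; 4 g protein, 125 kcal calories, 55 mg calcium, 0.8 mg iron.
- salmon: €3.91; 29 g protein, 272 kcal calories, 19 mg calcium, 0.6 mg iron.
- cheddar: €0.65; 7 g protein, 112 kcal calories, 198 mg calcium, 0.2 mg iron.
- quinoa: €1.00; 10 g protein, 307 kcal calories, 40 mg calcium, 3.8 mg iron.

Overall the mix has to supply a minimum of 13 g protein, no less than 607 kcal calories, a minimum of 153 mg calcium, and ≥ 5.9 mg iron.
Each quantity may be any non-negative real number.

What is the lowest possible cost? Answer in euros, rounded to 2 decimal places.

This is a linear program. Let x1 = servings of almonds, x2 = servings of salmon, x3 = servings of cheddar, x4 = servings of quinoa.
Minimise 0.62x1 + 3.91x2 + 0.65x3 + 1x4 subject to:
  4x1 + 29x2 + 7x3 + 10x4 ≥ 13   (protein)
  125x1 + 272x2 + 112x3 + 307x4 ≥ 607   (calories)
  55x1 + 19x2 + 198x3 + 40x4 ≥ 153   (calcium)
  0.8x1 + 0.6x2 + 0.2x3 + 3.8x4 ≥ 5.9   (iron)
  x1, x2, x3, x4 ≥ 0.
The minimum-cost mix takes nothing from almonds, salmon — only cheddar, quinoa. Binding constraints: calories and calcium.
Solving gives x3 = 0.403, x4 = 1.83.
Hence cost = 0.65·0.403 + 1·1.83 = €2.0920.

€2.09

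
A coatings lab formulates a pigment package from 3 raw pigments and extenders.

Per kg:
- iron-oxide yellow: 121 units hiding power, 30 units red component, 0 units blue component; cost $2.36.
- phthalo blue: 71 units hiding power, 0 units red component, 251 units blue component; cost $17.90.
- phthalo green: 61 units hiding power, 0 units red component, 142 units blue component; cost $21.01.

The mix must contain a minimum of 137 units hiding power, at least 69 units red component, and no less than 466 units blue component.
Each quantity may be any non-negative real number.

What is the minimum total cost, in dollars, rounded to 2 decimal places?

This is a linear program. Let x1 = kg of iron-oxide yellow, x2 = kg of phthalo blue, x3 = kg of phthalo green.
Minimise 2.36x1 + 17.9x2 + 21.01x3 with:
  121x1 + 71x2 + 61x3 ≥ 137   (hiding power)
  30x1 ≥ 69   (red component)
  251x2 + 142x3 ≥ 466   (blue component)
  x1, x2, x3 ≥ 0.
The cheapest feasible vertex uses only iron-oxide yellow, phthalo blue; phthalo green is not used. The red component and blue component requirements are met with equality.
Solving gives x1 = 2.3, x2 = 1.8566.
Objective = 2.36·2.3 + 17.9·1.8566 = 38.6611.

$38.66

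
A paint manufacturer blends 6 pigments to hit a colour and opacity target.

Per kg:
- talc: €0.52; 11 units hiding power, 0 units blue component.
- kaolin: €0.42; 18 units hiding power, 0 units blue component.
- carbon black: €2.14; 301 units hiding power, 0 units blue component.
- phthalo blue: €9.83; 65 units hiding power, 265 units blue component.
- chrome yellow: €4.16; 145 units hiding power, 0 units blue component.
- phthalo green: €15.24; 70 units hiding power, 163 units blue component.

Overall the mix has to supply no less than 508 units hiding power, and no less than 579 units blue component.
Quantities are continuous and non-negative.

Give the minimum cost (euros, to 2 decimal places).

Set it up as a linear program. Let x1 = kg of talc, x2 = kg of kaolin, x3 = kg of carbon black, x4 = kg of phthalo blue, x5 = kg of chrome yellow, x6 = kg of phthalo green.
min 0.52x1 + 0.42x2 + 2.14x3 + 9.83x4 + 4.16x5 + 15.24x6 with:
  11x1 + 18x2 + 301x3 + 65x4 + 145x5 + 70x6 ≥ 508   (hiding power)
  265x4 + 163x6 ≥ 579   (blue component)
  x1, x2, x3, x4, x5, x6 ≥ 0.
The optimal basis is {carbon black, phthalo blue}; talc, kaolin, chrome yellow, phthalo green drop out. There the hiding power and blue component constraints are tight.
That vertex is x3 = 1.216, x4 = 2.185.
Objective = 2.14·1.216 + 9.83·2.185 = 24.0808.

€24.08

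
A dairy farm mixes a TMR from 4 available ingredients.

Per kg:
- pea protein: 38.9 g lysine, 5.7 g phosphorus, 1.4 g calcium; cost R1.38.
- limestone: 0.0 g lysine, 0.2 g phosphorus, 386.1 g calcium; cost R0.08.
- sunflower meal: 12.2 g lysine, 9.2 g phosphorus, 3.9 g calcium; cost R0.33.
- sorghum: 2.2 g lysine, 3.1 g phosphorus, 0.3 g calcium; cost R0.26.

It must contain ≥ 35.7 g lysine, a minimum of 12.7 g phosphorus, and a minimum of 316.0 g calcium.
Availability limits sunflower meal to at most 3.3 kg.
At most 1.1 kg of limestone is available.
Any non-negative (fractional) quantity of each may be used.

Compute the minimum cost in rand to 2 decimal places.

Let x1 = kg of pea protein, x2 = kg of limestone, x3 = kg of sunflower meal, x4 = kg of sorghum.
Minimise 1.38x1 + 0.08x2 + 0.33x3 + 0.26x4 with:
  38.9x1 + 12.2x3 + 2.2x4 ≥ 35.7   (lysine)
  5.7x1 + 0.2x2 + 9.2x3 + 3.1x4 ≥ 12.7   (phosphorus)
  1.4x1 + 386.1x2 + 3.9x3 + 0.3x4 ≥ 316   (calcium)
  x3 ≤ 3.3
  x2 ≤ 1.1
  x1, x2, x3, x4 ≥ 0.
At the optimum only limestone, sunflower meal are positive (pea protein, sorghum = 0). Binding constraints: lysine and calcium.
Optimal quantities: limestone = 0.7889 kg, sunflower meal = 2.926 kg.
Total cost: 0.08·0.7889 + 0.33·2.926 = 1.0287.

R1.03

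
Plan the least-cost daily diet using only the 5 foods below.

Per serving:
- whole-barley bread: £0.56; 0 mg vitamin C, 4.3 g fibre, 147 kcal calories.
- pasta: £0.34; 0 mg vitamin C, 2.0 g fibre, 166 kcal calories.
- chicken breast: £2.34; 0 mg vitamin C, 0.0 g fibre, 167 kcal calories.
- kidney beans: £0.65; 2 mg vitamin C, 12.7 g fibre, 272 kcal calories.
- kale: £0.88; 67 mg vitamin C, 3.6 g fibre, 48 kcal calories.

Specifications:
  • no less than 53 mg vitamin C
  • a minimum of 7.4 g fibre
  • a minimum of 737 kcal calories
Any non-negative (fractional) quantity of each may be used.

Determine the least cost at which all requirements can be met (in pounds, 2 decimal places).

£2.13

Let x1 = servings of whole-barley bread, x2 = servings of pasta, x3 = servings of chicken breast, x4 = servings of kidney beans, x5 = servings of kale.
Minimise 0.56x1 + 0.34x2 + 2.34x3 + 0.65x4 + 0.88x5 subject to:
  2x4 + 67x5 ≥ 53   (vitamin C)
  4.3x1 + 2x2 + 12.7x4 + 3.6x5 ≥ 7.4   (fibre)
  147x1 + 166x2 + 167x3 + 272x4 + 48x5 ≥ 737   (calories)
  x1, x2, x3, x4, x5 ≥ 0.
The minimum-cost mix takes nothing from whole-barley bread, chicken breast, kidney beans — only pasta, kale. There the vitamin C and calories constraints are tight.
Optimal quantities: pasta = 4.211 servings, kale = 0.791 servings.
Hence cost = 0.34·4.211 + 0.88·0.791 = £2.1278.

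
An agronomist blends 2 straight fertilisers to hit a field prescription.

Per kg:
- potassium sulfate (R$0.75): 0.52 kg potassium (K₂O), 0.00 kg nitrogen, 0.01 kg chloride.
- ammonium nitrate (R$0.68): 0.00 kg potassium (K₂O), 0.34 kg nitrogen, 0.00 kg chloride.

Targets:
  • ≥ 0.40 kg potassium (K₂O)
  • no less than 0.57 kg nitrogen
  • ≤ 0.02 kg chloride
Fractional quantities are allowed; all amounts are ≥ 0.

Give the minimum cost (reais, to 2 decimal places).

R$1.72

Let x1 = kg of potassium sulfate, x2 = kg of ammonium nitrate.
Minimize 0.75x1 + 0.68x2 with:
  0.52x1 ≥ 0.4   (potassium (K₂O))
  0.34x2 ≥ 0.57   (nitrogen)
  0.01x1 ≤ 0.02   (chloride)
  x1, x2 ≥ 0.
Both inputs are positive at the optimum. Binding constraints: potassium (K₂O) and nitrogen.
Optimal quantities: potassium sulfate = 0.7692 kg, ammonium nitrate = 1.676 kg.
Objective = 0.75·0.7692 + 0.68·1.676 = 1.7166.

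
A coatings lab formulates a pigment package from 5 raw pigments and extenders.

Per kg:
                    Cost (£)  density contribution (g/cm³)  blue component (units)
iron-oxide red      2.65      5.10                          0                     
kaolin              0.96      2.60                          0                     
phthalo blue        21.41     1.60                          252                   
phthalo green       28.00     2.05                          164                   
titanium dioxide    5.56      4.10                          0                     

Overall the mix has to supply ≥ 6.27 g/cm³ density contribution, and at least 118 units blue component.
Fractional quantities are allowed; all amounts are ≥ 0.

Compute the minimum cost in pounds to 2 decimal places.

Set it up as a linear program. Let x1 = kg of iron-oxide red, x2 = kg of kaolin, x3 = kg of phthalo blue, x4 = kg of phthalo green, x5 = kg of titanium dioxide.
Minimize 2.65x1 + 0.96x2 + 21.41x3 + 28x4 + 5.56x5 s.t.:
  5.1x1 + 2.6x2 + 1.6x3 + 2.05x4 + 4.1x5 ≥ 6.27   (density contribution)
  252x3 + 164x4 ≥ 118   (blue component)
  x1, x2, x3, x4, x5 ≥ 0.
The optimal basis is {kaolin, phthalo blue}; iron-oxide red, phthalo green, titanium dioxide drop out. Binding constraints: density contribution and blue component.
Solving gives x2 = 2.123, x3 = 0.4683.
Objective = 0.96·2.123 + 21.41·0.4683 = 12.0644.

£12.06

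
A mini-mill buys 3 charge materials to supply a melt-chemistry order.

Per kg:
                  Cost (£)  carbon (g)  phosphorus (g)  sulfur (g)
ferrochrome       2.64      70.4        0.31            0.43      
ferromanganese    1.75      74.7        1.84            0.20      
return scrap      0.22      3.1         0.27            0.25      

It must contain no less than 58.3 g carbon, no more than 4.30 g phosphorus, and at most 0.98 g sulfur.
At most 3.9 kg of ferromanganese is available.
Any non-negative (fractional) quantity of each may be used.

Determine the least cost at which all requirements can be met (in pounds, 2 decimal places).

Treat it as an LP. Let x1 = kg of ferrochrome, x2 = kg of ferromanganese, x3 = kg of return scrap.
min 2.64x1 + 1.75x2 + 0.22x3 subject to:
  70.4x1 + 74.7x2 + 3.1x3 ≥ 58.3   (carbon)
  0.31x1 + 1.84x2 + 0.27x3 ≤ 4.3   (phosphorus)
  0.43x1 + 0.2x2 + 0.25x3 ≤ 0.98   (sulfur)
  x2 ≤ 3.9
  x1, x2, x3 ≥ 0.
At the optimum only ferromanganese is positive (ferrochrome, return scrap = 0). There the carbon constraint is tight.
Solving gives x2 = 0.7805.
Hence cost = 1.75·0.7805 = £1.3659.

£1.37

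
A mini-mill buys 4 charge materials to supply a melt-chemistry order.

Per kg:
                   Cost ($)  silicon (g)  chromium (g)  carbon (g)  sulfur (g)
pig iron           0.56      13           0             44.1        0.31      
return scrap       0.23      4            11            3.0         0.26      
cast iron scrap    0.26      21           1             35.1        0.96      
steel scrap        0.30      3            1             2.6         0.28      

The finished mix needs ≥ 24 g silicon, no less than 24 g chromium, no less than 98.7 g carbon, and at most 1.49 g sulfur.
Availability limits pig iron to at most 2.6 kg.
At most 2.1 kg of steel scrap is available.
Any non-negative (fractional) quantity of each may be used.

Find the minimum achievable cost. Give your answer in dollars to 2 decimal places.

$1.59

Let x1 = kg of pig iron, x2 = kg of return scrap, x3 = kg of cast iron scrap, x4 = kg of steel scrap.
Minimise 0.56x1 + 0.23x2 + 0.26x3 + 0.3x4 with:
  13x1 + 4x2 + 21x3 + 3x4 ≥ 24   (silicon)
  11x2 + 1x3 + 1x4 ≥ 24   (chromium)
  44.1x1 + 3x2 + 35.1x3 + 2.6x4 ≥ 98.7   (carbon)
  0.31x1 + 0.26x2 + 0.96x3 + 0.28x4 ≤ 1.49   (sulfur)
  x1 ≤ 2.6
  x4 ≤ 2.1
  x1, x2, x3, x4 ≥ 0.
The minimum-cost mix takes nothing from steel scrap — only pig iron, return scrap, cast iron scrap. The chromium, carbon, sulfur requirements are met with equality.
That vertex is x1 = 1.776, x2 = 2.146, x3 = 0.3976.
Objective = 0.56·1.776 + 0.23·2.146 + 0.26·0.3976 = 1.5915.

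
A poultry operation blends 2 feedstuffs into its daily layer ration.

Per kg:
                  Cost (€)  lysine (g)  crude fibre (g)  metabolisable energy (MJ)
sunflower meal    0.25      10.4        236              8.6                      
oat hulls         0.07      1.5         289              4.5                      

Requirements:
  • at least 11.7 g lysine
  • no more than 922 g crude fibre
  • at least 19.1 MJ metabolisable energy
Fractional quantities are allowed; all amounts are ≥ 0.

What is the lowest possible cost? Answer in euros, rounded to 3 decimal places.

€0.409

Set it up as a linear program. Let x1 = kg of sunflower meal, x2 = kg of oat hulls.
Minimise 0.25x1 + 0.07x2 with:
  10.4x1 + 1.5x2 ≥ 11.7   (lysine)
  236x1 + 289x2 ≤ 922   (crude fibre)
  8.6x1 + 4.5x2 ≥ 19.1   (metabolisable energy)
  x1, x2 ≥ 0.
Both inputs are positive at the optimum. The crude fibre and metabolisable energy requirements are met with equality.
So sunflower meal = 0.9631 kg, oat hulls = 2.404 kg.
Objective = 0.25·0.9631 + 0.07·2.404 = 0.40906.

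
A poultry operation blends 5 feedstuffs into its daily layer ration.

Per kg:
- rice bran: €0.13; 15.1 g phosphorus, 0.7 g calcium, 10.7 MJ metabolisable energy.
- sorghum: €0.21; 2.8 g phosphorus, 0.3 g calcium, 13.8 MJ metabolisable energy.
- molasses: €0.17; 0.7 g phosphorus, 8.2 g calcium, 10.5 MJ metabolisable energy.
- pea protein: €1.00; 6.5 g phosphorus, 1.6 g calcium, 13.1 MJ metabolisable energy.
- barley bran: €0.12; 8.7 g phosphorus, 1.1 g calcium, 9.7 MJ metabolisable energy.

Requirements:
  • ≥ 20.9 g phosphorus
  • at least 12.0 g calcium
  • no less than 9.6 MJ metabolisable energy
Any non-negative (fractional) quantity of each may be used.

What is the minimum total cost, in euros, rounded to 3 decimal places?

Let x1 = kg of rice bran, x2 = kg of sorghum, x3 = kg of molasses, x4 = kg of pea protein, x5 = kg of barley bran.
min 0.13x1 + 0.21x2 + 0.17x3 + 1x4 + 0.12x5 s.t.:
  15.1x1 + 2.8x2 + 0.7x3 + 6.5x4 + 8.7x5 ≥ 20.9   (phosphorus)
  0.7x1 + 0.3x2 + 8.2x3 + 1.6x4 + 1.1x5 ≥ 12   (calcium)
  10.7x1 + 13.8x2 + 10.5x3 + 13.1x4 + 9.7x5 ≥ 9.6   (metabolisable energy)
  x1, x2, x3, x4, x5 ≥ 0.
The optimal basis is {rice bran, molasses}; sorghum, pea protein, barley bran drop out. Binding constraints: phosphorus and calcium.
So rice bran = 1.321 kg, molasses = 1.351 kg.
Cost = 0.13·1.321 + 0.17·1.351 = 0.40140.

€0.401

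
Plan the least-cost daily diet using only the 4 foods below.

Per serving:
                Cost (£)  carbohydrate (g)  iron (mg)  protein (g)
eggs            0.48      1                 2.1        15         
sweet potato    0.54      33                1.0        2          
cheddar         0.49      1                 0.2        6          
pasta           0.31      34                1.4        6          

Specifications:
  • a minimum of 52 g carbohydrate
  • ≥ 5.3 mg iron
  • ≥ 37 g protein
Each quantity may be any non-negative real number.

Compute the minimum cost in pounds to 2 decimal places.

£1.36

Set it up as a linear program. Let x1 = servings of eggs, x2 = servings of sweet potato, x3 = servings of cheddar, x4 = servings of pasta.
Minimise 0.48x1 + 0.54x2 + 0.49x3 + 0.31x4 s.t.:
  1x1 + 33x2 + 1x3 + 34x4 ≥ 52   (carbohydrate)
  2.1x1 + 1x2 + 0.2x3 + 1.4x4 ≥ 5.3   (iron)
  15x1 + 2x2 + 6x3 + 6x4 ≥ 37   (protein)
  x1, x2, x3, x4 ≥ 0.
At the optimum only eggs, pasta are positive (sweet potato, cheddar = 0). The carbohydrate and protein requirements are met with equality.
Solving gives x1 = 1.877, x4 = 1.474.
Objective = 0.48·1.877 + 0.31·1.474 = 1.3579.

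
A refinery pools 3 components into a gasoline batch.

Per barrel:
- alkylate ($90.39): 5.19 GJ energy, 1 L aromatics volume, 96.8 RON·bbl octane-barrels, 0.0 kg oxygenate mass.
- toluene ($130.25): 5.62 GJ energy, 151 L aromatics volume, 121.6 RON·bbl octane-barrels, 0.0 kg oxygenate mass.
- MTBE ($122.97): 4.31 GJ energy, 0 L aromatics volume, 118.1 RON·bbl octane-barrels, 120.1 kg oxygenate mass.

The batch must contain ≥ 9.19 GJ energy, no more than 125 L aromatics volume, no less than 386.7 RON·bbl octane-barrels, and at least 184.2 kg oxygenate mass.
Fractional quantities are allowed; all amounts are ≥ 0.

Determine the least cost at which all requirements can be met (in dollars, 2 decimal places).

Set it up as a linear program. Let x1 = barrels of alkylate, x2 = barrels of toluene, x3 = barrels of MTBE.
min 90.39x1 + 130.25x2 + 122.97x3 with:
  5.19x1 + 5.62x2 + 4.31x3 ≥ 9.19   (energy)
  1x1 + 151x2 ≤ 125   (aromatics volume)
  96.8x1 + 121.6x2 + 118.1x3 ≥ 386.7   (octane-barrels)
  120.1x3 ≥ 184.2   (oxygenate mass)
  x1, x2, x3 ≥ 0.
The optimal basis is {alkylate, MTBE}; toluene drops out. Binding constraints: octane-barrels and oxygenate mass.
Solving gives x1 = 2.12363, x3 = 1.53372.
Cost = 90.39·2.12363 + 122.97·1.53372 = 380.5565.

$380.56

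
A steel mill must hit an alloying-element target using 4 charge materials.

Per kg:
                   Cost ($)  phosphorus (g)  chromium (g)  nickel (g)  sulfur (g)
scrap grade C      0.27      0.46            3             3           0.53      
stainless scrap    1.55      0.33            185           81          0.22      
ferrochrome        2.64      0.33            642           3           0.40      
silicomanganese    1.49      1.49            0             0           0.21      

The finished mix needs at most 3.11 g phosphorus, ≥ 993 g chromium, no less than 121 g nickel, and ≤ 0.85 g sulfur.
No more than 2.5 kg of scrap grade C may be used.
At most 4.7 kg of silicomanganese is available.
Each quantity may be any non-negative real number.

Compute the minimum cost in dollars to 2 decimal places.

Let x1 = kg of scrap grade C, x2 = kg of stainless scrap, x3 = kg of ferrochrome, x4 = kg of silicomanganese.
Minimize 0.27x1 + 1.55x2 + 2.64x3 + 1.49x4 with:
  0.46x1 + 0.33x2 + 0.33x3 + 1.49x4 ≤ 3.11   (phosphorus)
  3x1 + 185x2 + 642x3 ≥ 993   (chromium)
  3x1 + 81x2 + 3x3 ≥ 121   (nickel)
  0.53x1 + 0.22x2 + 0.4x3 + 0.21x4 ≤ 0.85   (sulfur)
  x1 ≤ 2.5
  x4 ≤ 4.7
  x1, x2, x3, x4 ≥ 0.
The optimal basis is {stainless scrap, ferrochrome}; scrap grade C, silicomanganese drop out. There the chromium and nickel constraints are tight.
That vertex is x2 = 1.452, x3 = 1.128.
Total cost: 1.55·1.452 + 2.64·1.128 = 5.2285.

$5.23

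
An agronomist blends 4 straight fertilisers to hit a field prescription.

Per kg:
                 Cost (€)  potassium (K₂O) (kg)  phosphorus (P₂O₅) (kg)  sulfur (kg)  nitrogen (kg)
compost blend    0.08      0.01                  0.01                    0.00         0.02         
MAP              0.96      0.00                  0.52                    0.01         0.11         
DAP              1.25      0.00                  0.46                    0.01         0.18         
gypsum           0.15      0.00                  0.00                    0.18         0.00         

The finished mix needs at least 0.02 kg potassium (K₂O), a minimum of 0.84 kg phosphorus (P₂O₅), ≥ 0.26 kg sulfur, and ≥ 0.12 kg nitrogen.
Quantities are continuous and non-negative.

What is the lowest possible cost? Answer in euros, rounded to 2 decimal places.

This is a linear program. Let x1 = kg of compost blend, x2 = kg of MAP, x3 = kg of DAP, x4 = kg of gypsum.
Minimize 0.08x1 + 0.96x2 + 1.25x3 + 0.15x4 with:
  0.01x1 ≥ 0.02   (potassium (K₂O))
  0.01x1 + 0.52x2 + 0.46x3 ≥ 0.84   (phosphorus (P₂O₅))
  0.01x2 + 0.01x3 + 0.18x4 ≥ 0.26   (sulfur)
  0.02x1 + 0.11x2 + 0.18x3 ≥ 0.12   (nitrogen)
  x1, x2, x3, x4 ≥ 0.
The optimal basis is {compost blend, MAP, gypsum}; DAP drops out. Binding constraints: potassium (K₂O), phosphorus (P₂O₅), sulfur.
Optimal quantities: compost blend = 2 kg, MAP = 1.577 kg, gypsum = 1.357 kg.
Objective = 0.08·2 + 0.96·1.577 + 0.15·1.357 = 1.8775.

€1.88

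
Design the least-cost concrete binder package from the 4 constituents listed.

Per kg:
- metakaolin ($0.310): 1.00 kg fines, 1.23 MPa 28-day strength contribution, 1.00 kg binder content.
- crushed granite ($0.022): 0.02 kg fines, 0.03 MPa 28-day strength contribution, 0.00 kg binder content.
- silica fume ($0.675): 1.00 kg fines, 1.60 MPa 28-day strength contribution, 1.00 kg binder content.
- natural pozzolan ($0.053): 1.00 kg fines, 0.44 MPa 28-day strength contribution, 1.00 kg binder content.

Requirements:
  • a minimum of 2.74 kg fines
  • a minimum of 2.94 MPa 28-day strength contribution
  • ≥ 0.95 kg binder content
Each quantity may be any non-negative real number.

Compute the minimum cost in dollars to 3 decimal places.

Set it up as a linear program. Let x1 = kg of metakaolin, x2 = kg of crushed granite, x3 = kg of silica fume, x4 = kg of natural pozzolan.
Minimise 0.31x1 + 0.022x2 + 0.675x3 + 0.053x4 subject to:
  1x1 + 0.02x2 + 1x3 + 1x4 ≥ 2.74   (fines)
  1.23x1 + 0.03x2 + 1.6x3 + 0.44x4 ≥ 2.94   (28-day strength contribution)
  1x1 + 1x3 + 1x4 ≥ 0.95   (binder content)
  x1, x2, x3, x4 ≥ 0.
At the optimum only natural pozzolan is positive (metakaolin, crushed granite, silica fume = 0). The 28-day strength contribution requirement is met with equality.
Solving gives x4 = 6.682.
Cost = 0.053·6.682 = 0.35415.

$0.354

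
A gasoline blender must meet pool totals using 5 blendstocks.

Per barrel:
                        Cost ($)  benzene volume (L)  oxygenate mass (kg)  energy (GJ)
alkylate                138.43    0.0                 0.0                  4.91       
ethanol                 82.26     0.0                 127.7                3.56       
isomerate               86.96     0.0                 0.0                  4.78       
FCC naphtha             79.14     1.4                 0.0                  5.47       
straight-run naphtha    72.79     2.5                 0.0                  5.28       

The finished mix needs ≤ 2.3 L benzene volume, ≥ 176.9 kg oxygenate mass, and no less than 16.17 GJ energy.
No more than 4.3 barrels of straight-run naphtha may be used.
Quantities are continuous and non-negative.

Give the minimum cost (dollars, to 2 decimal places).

This is a linear program. Let x1 = barrels of alkylate, x2 = barrels of ethanol, x3 = barrels of isomerate, x4 = barrels of FCC naphtha, x5 = barrels of straight-run naphtha.
min 138.43x1 + 82.26x2 + 86.96x3 + 79.14x4 + 72.79x5 s.t.:
  1.4x4 + 2.5x5 ≤ 2.3   (benzene volume)
  127.7x2 ≥ 176.9   (oxygenate mass)
  4.91x1 + 3.56x2 + 4.78x3 + 5.47x4 + 5.28x5 ≥ 16.17   (energy)
  x5 ≤ 4.3
  x1, x2, x3, x4, x5 ≥ 0.
The cheapest feasible vertex uses only ethanol, isomerate, FCC naphtha; alkylate, straight-run naphtha are not used. The benzene volume, oxygenate mass, energy requirements are met with equality.
That vertex is x2 = 1.3853, x3 = 0.47113, x4 = 1.6429.
Total cost: 82.26·1.3853 + 86.96·0.47113 + 79.14·1.6429 = 284.9433.

$284.94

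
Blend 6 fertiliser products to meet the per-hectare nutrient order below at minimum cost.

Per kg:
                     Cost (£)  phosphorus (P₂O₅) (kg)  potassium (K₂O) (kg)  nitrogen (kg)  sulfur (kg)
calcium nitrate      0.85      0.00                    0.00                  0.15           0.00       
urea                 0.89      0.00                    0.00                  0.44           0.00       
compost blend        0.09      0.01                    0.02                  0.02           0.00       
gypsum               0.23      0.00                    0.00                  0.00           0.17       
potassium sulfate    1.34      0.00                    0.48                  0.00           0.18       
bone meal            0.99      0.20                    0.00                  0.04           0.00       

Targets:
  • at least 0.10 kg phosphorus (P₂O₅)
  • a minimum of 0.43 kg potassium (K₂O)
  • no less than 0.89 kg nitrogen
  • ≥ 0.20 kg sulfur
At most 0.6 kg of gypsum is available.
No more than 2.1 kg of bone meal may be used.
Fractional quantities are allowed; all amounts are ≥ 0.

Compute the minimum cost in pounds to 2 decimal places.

£3.16

Set it up as a linear program. Let x1 = kg of calcium nitrate, x2 = kg of urea, x3 = kg of compost blend, x4 = kg of gypsum, x5 = kg of potassium sulfate, x6 = kg of bone meal.
min 0.85x1 + 0.89x2 + 0.09x3 + 0.23x4 + 1.34x5 + 0.99x6 with:
  0.01x3 + 0.2x6 ≥ 0.1   (phosphorus (P₂O₅))
  0.02x3 + 0.48x5 ≥ 0.43   (potassium (K₂O))
  0.15x1 + 0.44x2 + 0.02x3 + 0.04x6 ≥ 0.89   (nitrogen)
  0.17x4 + 0.18x5 ≥ 0.2   (sulfur)
  x4 ≤ 0.6
  x6 ≤ 2.1
  x1, x2, x3, x4, x5, x6 ≥ 0.
The cheapest feasible vertex uses only urea, compost blend, gypsum, potassium sulfate, bone meal; calcium nitrate is not used. There the phosphorus (P₂O₅), potassium (K₂O), nitrogen, sulfur, the gypsum cap constraints are tight.
So urea = 1.632 kg, compost blend = 8.433 kg, gypsum = 0.6 kg, potassium sulfate = 0.5444 kg, bone meal = 0.07833 kg.
Cost = 0.89·1.632 + 0.09·8.433 + 0.23·0.6 + 1.34·0.5444 + 0.99·0.07833 = 3.1565.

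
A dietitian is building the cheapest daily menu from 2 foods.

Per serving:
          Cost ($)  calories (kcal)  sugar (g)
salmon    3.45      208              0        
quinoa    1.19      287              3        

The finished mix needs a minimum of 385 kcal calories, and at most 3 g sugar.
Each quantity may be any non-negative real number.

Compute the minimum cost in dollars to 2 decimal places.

$2.82

Let x1 = servings of salmon, x2 = servings of quinoa.
min 3.45x1 + 1.19x2 subject to:
  208x1 + 287x2 ≥ 385   (calories)
  3x2 ≤ 3   (sugar)
  x1, x2 ≥ 0.
Both inputs are positive at the optimum. The calories and sugar requirements are met with equality.
Optimal quantities: salmon = 0.4712 servings, quinoa = 1 serving.
Cost = 3.45·0.4712 + 1.19·1 = 2.8156.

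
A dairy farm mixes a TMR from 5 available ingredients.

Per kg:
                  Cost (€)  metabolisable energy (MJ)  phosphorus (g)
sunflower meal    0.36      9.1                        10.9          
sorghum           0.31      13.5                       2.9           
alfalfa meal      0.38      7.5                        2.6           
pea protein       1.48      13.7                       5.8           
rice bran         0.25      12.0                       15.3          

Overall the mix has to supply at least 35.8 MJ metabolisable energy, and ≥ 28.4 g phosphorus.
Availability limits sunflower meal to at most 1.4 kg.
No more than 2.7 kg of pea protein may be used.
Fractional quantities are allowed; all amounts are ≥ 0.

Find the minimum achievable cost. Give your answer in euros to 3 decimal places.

Let x1 = kg of sunflower meal, x2 = kg of sorghum, x3 = kg of alfalfa meal, x4 = kg of pea protein, x5 = kg of rice bran.
min 0.36x1 + 0.31x2 + 0.38x3 + 1.48x4 + 0.25x5 subject to:
  9.1x1 + 13.5x2 + 7.5x3 + 13.7x4 + 12x5 ≥ 35.8   (metabolisable energy)
  10.9x1 + 2.9x2 + 2.6x3 + 5.8x4 + 15.3x5 ≥ 28.4   (phosphorus)
  x1 ≤ 1.4
  x4 ≤ 2.7
  x1, x2, x3, x4, x5 ≥ 0.
The minimum-cost mix takes nothing from sunflower meal, sorghum, alfalfa meal, pea protein — only rice bran. The metabolisable energy requirement is met with equality.
That vertex is x5 = 2.983.
Objective = 0.25·2.983 = 0.74575.

€0.746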